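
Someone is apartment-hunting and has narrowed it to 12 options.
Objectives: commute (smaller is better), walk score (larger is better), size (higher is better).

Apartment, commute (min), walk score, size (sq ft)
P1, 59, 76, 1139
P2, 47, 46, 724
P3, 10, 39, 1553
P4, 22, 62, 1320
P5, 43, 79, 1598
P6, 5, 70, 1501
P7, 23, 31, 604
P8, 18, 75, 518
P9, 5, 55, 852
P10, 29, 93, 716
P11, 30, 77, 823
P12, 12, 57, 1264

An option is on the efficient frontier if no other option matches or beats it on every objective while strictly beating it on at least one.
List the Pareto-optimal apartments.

P3, P5, P6, P8, P10, P11

P1: dominated by P5 (commute 43≤59, walk score 79≥76, size 1598≥1139).
P2: dominated by P4 (commute 22≤47, walk score 62≥46, size 1320≥724).
P3: not dominated.
P4: dominated by P6 (commute 5≤22, walk score 70≥62, size 1501≥1320).
P5: not dominated (best size).
P6: not dominated.
P7: dominated by P3 (commute 10≤23, walk score 39≥31, size 1553≥604).
P8: not dominated.
P9: dominated by P6 (commute 5≤5, walk score 70≥55, size 1501≥852).
P10: not dominated (best walk score).
P11: not dominated.
P12: dominated by P6 (commute 5≤12, walk score 70≥57, size 1501≥1264).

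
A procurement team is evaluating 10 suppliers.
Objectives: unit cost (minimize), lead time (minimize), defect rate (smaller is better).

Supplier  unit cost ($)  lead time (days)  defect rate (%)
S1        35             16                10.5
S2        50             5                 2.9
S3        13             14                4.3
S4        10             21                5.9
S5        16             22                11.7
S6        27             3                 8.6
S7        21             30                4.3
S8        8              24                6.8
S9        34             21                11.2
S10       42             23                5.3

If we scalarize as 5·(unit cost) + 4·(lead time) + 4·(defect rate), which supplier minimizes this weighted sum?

S3

S1: 5·35 + 4·16 + 4·10.5 = 281.0
S2: 5·50 + 4·5 + 4·2.9 = 281.6
S3: 5·13 + 4·14 + 4·4.3 = 138.2
S4: 5·10 + 4·21 + 4·5.9 = 157.6
S5: 5·16 + 4·22 + 4·11.7 = 214.8
S6: 5·27 + 4·3 + 4·8.6 = 181.4
S7: 5·21 + 4·30 + 4·4.3 = 242.2
S8: 5·8 + 4·24 + 4·6.8 = 163.2
S9: 5·34 + 4·21 + 4·11.2 = 298.8
S10: 5·42 + 4·23 + 4·5.3 = 323.2
Lowest: S3 at 138.2.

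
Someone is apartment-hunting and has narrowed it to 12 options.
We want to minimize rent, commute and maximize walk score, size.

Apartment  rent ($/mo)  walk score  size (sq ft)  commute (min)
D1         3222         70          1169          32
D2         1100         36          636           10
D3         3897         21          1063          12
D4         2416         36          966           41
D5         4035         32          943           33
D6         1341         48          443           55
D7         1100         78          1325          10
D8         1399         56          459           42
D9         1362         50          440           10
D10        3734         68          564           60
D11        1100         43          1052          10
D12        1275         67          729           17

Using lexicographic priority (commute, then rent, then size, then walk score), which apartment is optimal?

D7

First minimize commute: best is 10, kept {D2, D7, D9, D11}.
Then minimize rent: best is 1100, kept {D2, D7, D11}.
Then maximize size: best is 1325, kept {D7}.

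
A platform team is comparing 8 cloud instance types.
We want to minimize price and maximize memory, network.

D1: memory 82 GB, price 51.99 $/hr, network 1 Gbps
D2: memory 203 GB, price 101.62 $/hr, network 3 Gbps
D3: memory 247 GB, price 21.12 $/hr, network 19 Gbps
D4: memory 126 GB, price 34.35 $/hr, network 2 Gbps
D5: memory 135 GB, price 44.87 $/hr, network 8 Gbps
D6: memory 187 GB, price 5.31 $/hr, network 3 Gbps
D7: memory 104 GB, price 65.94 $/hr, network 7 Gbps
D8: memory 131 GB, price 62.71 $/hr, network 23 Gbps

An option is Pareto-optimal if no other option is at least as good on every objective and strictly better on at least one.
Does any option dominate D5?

D3 vs D5: memory 247≥135, price 21.12≤44.87, network 19≥8 — D3 is at least as good on every objective and strictly better on at least one, so D3 dominates D5.

Yes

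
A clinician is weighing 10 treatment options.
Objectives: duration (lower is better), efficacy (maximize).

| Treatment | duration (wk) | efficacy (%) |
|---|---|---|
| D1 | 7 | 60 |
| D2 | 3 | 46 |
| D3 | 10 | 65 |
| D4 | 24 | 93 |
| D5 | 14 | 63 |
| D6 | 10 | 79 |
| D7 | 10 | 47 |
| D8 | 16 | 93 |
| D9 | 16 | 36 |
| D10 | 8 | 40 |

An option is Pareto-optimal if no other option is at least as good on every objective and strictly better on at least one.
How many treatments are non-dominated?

4

D1: not dominated.
D2: not dominated (best duration).
D3: dominated by D6 (duration 10≤10, efficacy 79≥65).
D4: dominated by D8 (duration 16≤24, efficacy 93≥93).
D5: dominated by D3 (duration 10≤14, efficacy 65≥63).
D6: not dominated.
D7: dominated by D1 (duration 7≤10, efficacy 60≥47).
D8: not dominated.
D9: dominated by D1 (duration 7≤16, efficacy 60≥36).
D10: dominated by D1 (duration 7≤8, efficacy 60≥40).
Pareto-optimal: D1, D2, D6, D8 → 4.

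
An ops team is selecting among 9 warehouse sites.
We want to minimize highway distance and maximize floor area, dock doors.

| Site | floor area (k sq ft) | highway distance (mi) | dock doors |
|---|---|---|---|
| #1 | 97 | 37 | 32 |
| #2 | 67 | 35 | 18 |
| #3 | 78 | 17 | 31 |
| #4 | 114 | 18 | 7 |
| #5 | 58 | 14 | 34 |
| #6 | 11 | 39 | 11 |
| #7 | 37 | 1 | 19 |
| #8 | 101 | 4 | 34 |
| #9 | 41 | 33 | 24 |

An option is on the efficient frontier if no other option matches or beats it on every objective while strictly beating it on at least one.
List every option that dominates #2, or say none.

#3: floor area 78≥67, highway distance 17≤35, dock doors 31≥18 — dominates #2.
#8: floor area 101≥67, highway distance 4≤35, dock doors 34≥18 — dominates #2.
Others (#1, #4, #5, #6, #7, #9) are each worse than #2 on at least one objective.

#3, #8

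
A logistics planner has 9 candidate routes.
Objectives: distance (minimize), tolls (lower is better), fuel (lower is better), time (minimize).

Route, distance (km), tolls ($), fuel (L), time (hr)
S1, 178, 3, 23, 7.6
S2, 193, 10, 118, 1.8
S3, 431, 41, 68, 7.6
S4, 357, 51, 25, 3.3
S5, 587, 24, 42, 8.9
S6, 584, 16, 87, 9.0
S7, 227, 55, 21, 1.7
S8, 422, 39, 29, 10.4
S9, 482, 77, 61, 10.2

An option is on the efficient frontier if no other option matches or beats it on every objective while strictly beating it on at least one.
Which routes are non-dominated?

S1: not dominated (best distance).
S2: not dominated.
S3: dominated by S1 (distance 178≤431, tolls 3≤41, fuel 23≤68, time 7.6≤7.6).
S4: not dominated.
S5: dominated by S1 (distance 178≤587, tolls 3≤24, fuel 23≤42, time 7.6≤8.9).
S6: dominated by S1 (distance 178≤584, tolls 3≤16, fuel 23≤87, time 7.6≤9.0).
S7: not dominated (best fuel).
S8: dominated by S1 (distance 178≤422, tolls 3≤39, fuel 23≤29, time 7.6≤10.4).
S9: dominated by S1 (distance 178≤482, tolls 3≤77, fuel 23≤61, time 7.6≤10.2).

S1, S2, S4, S7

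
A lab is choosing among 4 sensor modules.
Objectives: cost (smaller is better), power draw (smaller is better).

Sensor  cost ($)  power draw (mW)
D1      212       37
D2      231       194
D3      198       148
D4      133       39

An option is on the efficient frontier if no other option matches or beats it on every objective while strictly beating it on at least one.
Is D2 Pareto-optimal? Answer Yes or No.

No

D1 vs D2: cost 212≤231, power draw 37≤194 — D1 is at least as good on every objective and strictly better on at least one, so D1 dominates D2.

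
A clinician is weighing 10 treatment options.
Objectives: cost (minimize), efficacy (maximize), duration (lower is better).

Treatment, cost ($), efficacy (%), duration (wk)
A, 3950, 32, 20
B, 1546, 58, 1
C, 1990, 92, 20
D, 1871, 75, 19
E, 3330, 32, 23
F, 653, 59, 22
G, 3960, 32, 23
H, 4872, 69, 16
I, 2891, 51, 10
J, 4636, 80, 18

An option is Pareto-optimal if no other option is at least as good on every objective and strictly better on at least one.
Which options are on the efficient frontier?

B, C, D, F, H, J

A: dominated by B (cost 1546≤3950, efficacy 58≥32, duration 1≤20).
B: not dominated (best duration).
C: not dominated (best efficacy).
D: not dominated.
E: dominated by B (cost 1546≤3330, efficacy 58≥32, duration 1≤23).
F: not dominated (best cost).
G: dominated by A (cost 3950≤3960, efficacy 32≥32, duration 20≤23).
H: not dominated.
I: dominated by B (cost 1546≤2891, efficacy 58≥51, duration 1≤10).
J: not dominated.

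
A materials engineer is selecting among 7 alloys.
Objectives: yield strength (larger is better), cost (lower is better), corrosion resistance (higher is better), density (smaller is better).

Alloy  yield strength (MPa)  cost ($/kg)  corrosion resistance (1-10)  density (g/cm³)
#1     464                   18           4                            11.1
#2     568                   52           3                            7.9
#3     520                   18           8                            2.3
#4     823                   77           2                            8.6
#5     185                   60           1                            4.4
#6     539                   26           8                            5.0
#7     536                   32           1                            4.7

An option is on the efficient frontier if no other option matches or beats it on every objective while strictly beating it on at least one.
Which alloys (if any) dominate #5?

#3: yield strength 520≥185, cost 18≤60, corrosion resistance 8≥1, density 2.3≤4.4 — dominates #5.
Others (#1, #2, #4, #6, #7) are each worse than #5 on at least one objective.

#3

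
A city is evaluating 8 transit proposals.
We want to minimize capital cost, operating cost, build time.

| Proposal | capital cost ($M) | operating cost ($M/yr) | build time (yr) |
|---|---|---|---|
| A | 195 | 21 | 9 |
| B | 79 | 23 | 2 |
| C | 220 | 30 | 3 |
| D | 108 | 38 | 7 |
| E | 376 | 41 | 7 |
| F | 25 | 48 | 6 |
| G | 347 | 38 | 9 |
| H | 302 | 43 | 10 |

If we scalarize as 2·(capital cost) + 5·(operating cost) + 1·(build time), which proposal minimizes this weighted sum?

A: 2·195 + 5·21 + 1·9 = 504
B: 2·79 + 5·23 + 1·2 = 275
C: 2·220 + 5·30 + 1·3 = 593
D: 2·108 + 5·38 + 1·7 = 413
E: 2·376 + 5·41 + 1·7 = 964
F: 2·25 + 5·48 + 1·6 = 296
G: 2·347 + 5·38 + 1·9 = 893
H: 2·302 + 5·43 + 1·10 = 829
Lowest: B at 275.

B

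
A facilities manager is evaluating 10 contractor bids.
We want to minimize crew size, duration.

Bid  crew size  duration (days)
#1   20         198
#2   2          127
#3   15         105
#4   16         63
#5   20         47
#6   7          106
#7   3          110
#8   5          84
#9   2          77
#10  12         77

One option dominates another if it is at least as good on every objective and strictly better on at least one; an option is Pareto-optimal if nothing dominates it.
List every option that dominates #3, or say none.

#8, #9, #10

#8: crew size 5≤15, duration 84≤105 — dominates #3.
#9: crew size 2≤15, duration 77≤105 — dominates #3.
#10: crew size 12≤15, duration 77≤105 — dominates #3.
Others (#1, #2, #4, #5, #6, #7) are each worse than #3 on at least one objective.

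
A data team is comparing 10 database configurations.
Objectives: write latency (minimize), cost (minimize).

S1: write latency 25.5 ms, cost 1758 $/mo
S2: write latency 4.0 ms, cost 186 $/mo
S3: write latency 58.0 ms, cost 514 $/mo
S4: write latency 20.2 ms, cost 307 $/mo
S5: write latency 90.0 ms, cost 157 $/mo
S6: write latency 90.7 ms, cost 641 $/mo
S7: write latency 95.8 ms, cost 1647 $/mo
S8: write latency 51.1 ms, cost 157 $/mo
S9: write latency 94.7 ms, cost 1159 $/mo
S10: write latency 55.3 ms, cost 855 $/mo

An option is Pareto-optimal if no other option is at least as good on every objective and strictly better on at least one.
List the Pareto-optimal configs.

S1: dominated by S2 (write latency 4.0≤25.5, cost 186≤1758).
S2: not dominated (best write latency).
S3: dominated by S2 (write latency 4.0≤58.0, cost 186≤514).
S4: dominated by S2 (write latency 4.0≤20.2, cost 186≤307).
S5: dominated by S8 (write latency 51.1≤90.0, cost 157≤157).
S6: dominated by S2 (write latency 4.0≤90.7, cost 186≤641).
S7: dominated by S2 (write latency 4.0≤95.8, cost 186≤1647).
S8: not dominated.
S9: dominated by S2 (write latency 4.0≤94.7, cost 186≤1159).
S10: dominated by S2 (write latency 4.0≤55.3, cost 186≤855).

S2, S8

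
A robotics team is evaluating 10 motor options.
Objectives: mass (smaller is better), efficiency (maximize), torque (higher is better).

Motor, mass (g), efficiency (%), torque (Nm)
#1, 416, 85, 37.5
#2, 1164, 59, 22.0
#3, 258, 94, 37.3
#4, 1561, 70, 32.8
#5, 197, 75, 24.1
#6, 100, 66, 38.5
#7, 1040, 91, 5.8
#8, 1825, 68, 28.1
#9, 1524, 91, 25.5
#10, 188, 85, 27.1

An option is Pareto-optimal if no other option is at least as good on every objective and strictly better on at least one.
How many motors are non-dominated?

4

#1: not dominated.
#2: dominated by #1 (mass 416≤1164, efficiency 85≥59, torque 37.5≥22.0).
#3: not dominated (best efficiency).
#4: dominated by #1 (mass 416≤1561, efficiency 85≥70, torque 37.5≥32.8).
#5: dominated by #10 (mass 188≤197, efficiency 85≥75, torque 27.1≥24.1).
#6: not dominated (best mass).
#7: dominated by #3 (mass 258≤1040, efficiency 94≥91, torque 37.3≥5.8).
#8: dominated by #1 (mass 416≤1825, efficiency 85≥68, torque 37.5≥28.1).
#9: dominated by #3 (mass 258≤1524, efficiency 94≥91, torque 37.3≥25.5).
#10: not dominated.
Pareto-optimal: #1, #3, #6, #10 → 4.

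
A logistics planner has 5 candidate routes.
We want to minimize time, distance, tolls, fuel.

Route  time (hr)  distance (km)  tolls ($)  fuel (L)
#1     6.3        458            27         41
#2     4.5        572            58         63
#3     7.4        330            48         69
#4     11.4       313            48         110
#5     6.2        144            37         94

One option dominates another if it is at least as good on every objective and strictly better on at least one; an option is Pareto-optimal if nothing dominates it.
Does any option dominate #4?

Yes

#5 vs #4: time 6.2≤11.4, distance 144≤313, tolls 37≤48, fuel 94≤110 — #5 is at least as good on every objective and strictly better on at least one, so #5 dominates #4.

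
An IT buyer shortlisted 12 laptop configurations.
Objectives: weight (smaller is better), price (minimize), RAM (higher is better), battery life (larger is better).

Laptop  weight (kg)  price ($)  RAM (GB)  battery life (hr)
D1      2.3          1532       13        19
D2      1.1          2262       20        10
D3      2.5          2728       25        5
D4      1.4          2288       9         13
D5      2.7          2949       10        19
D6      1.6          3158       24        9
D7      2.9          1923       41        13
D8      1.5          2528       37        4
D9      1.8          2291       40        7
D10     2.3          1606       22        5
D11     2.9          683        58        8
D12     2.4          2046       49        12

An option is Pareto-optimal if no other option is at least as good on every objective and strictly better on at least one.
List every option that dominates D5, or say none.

D1: weight 2.3≤2.7, price 1532≤2949, RAM 13≥10, battery life 19≥19 — dominates D5.
Others (D2, D3, D4, D6, D7, D8, D9, D10, D11, D12) are each worse than D5 on at least one objective.

D1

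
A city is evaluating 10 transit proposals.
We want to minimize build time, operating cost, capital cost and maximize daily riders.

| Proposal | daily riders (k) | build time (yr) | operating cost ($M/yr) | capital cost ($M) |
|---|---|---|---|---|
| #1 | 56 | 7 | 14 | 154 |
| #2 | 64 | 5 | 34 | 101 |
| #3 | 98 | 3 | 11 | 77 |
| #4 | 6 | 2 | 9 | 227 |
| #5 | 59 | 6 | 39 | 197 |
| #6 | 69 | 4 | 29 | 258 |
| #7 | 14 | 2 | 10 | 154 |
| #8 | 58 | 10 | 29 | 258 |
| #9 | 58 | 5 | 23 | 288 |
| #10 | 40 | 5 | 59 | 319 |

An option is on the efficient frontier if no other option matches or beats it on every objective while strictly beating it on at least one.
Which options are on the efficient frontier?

#3, #4, #7

#1: dominated by #3 (daily riders 98≥56, build time 3≤7, operating cost 11≤14, capital cost 77≤154).
#2: dominated by #3 (daily riders 98≥64, build time 3≤5, operating cost 11≤34, capital cost 77≤101).
#3: not dominated (best daily riders).
#4: not dominated (best operating cost).
#5: dominated by #2 (daily riders 64≥59, build time 5≤6, operating cost 34≤39, capital cost 101≤197).
#6: dominated by #3 (daily riders 98≥69, build time 3≤4, operating cost 11≤29, capital cost 77≤258).
#7: not dominated.
#8: dominated by #3 (daily riders 98≥58, build time 3≤10, operating cost 11≤29, capital cost 77≤258).
#9: dominated by #3 (daily riders 98≥58, build time 3≤5, operating cost 11≤23, capital cost 77≤288).
#10: dominated by #2 (daily riders 64≥40, build time 5≤5, operating cost 34≤59, capital cost 101≤319).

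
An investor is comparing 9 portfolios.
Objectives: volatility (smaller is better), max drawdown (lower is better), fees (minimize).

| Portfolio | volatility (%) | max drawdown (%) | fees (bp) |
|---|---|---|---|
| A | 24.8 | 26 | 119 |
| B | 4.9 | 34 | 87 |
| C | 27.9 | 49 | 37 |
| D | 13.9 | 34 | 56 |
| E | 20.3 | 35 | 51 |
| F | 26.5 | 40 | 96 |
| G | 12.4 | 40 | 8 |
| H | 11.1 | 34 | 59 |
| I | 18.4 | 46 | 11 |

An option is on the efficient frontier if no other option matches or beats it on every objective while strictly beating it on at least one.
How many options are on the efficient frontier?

6

A: not dominated (best max drawdown).
B: not dominated (best volatility).
C: dominated by G (volatility 12.4≤27.9, max drawdown 40≤49, fees 8≤37).
D: not dominated.
E: not dominated.
F: dominated by B (volatility 4.9≤26.5, max drawdown 34≤40, fees 87≤96).
G: not dominated (best fees).
H: not dominated.
I: dominated by G (volatility 12.4≤18.4, max drawdown 40≤46, fees 8≤11).
Pareto-optimal: A, B, D, E, G, H → 6.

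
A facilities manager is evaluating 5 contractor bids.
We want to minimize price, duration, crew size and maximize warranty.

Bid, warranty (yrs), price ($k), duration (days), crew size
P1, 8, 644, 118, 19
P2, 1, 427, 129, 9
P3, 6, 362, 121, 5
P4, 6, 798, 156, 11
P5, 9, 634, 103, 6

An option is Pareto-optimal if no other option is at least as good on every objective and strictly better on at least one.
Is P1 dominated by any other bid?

P5 vs P1: warranty 9≥8, price 634≤644, duration 103≤118, crew size 6≤19 — P5 is at least as good on every objective and strictly better on at least one, so P5 dominates P1.

Yes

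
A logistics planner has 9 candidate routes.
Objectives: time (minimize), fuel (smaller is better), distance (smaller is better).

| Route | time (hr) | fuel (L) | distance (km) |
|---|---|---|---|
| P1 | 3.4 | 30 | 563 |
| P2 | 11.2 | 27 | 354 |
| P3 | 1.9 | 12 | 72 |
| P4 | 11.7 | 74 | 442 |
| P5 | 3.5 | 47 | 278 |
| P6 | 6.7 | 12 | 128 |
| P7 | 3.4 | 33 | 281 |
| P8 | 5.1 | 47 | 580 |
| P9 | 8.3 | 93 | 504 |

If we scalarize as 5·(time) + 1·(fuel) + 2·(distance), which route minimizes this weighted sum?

P3

P1: 5·3.4 + 1·30 + 2·563 = 1173.0
P2: 5·11.2 + 1·27 + 2·354 = 791.0
P3: 5·1.9 + 1·12 + 2·72 = 165.5
P4: 5·11.7 + 1·74 + 2·442 = 1016.5
P5: 5·3.5 + 1·47 + 2·278 = 620.5
P6: 5·6.7 + 1·12 + 2·128 = 301.5
P7: 5·3.4 + 1·33 + 2·281 = 612.0
P8: 5·5.1 + 1·47 + 2·580 = 1232.5
P9: 5·8.3 + 1·93 + 2·504 = 1142.5
Lowest: P3 at 165.5.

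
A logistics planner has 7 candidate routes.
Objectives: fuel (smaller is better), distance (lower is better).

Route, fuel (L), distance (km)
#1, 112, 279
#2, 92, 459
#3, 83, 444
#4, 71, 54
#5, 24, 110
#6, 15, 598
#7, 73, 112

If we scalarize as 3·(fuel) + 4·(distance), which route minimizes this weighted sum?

#4

#1: 3·112 + 4·279 = 1452
#2: 3·92 + 4·459 = 2112
#3: 3·83 + 4·444 = 2025
#4: 3·71 + 4·54 = 429
#5: 3·24 + 4·110 = 512
#6: 3·15 + 4·598 = 2437
#7: 3·73 + 4·112 = 667
Lowest: #4 at 429.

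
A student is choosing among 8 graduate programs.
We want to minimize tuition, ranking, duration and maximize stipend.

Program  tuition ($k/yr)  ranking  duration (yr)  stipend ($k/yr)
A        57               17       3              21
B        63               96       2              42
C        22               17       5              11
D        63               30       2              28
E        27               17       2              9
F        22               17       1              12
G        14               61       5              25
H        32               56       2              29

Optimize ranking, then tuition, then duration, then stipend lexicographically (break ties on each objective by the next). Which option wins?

First minimize ranking: best is 17, kept {A, C, E, F}.
Then minimize tuition: best is 22, kept {C, F}.
Then minimize duration: best is 1, kept {F}.

F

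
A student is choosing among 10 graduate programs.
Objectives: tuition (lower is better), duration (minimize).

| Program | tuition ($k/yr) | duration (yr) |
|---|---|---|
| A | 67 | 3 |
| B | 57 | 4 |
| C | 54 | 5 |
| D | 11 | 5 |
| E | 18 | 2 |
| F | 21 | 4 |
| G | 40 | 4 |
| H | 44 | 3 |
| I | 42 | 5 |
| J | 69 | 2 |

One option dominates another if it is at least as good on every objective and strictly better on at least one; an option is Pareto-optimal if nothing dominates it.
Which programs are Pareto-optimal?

D, E

A: dominated by E (tuition 18≤67, duration 2≤3).
B: dominated by E (tuition 18≤57, duration 2≤4).
C: dominated by D (tuition 11≤54, duration 5≤5).
D: not dominated (best tuition).
E: not dominated.
F: dominated by E (tuition 18≤21, duration 2≤4).
G: dominated by E (tuition 18≤40, duration 2≤4).
H: dominated by E (tuition 18≤44, duration 2≤3).
I: dominated by D (tuition 11≤42, duration 5≤5).
J: dominated by E (tuition 18≤69, duration 2≤2).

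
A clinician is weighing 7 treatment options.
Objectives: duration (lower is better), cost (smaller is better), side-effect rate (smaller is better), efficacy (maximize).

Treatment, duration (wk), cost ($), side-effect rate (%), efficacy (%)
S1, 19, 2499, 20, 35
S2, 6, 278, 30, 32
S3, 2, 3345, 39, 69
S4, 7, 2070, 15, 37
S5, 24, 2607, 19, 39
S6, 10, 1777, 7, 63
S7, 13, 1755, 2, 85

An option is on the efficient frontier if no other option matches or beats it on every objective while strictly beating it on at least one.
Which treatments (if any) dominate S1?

S4, S6, S7

S4: duration 7≤19, cost 2070≤2499, side-effect rate 15≤20, efficacy 37≥35 — dominates S1.
S6: duration 10≤19, cost 1777≤2499, side-effect rate 7≤20, efficacy 63≥35 — dominates S1.
S7: duration 13≤19, cost 1755≤2499, side-effect rate 2≤20, efficacy 85≥35 — dominates S1.
Others (S2, S3, S5) are each worse than S1 on at least one objective.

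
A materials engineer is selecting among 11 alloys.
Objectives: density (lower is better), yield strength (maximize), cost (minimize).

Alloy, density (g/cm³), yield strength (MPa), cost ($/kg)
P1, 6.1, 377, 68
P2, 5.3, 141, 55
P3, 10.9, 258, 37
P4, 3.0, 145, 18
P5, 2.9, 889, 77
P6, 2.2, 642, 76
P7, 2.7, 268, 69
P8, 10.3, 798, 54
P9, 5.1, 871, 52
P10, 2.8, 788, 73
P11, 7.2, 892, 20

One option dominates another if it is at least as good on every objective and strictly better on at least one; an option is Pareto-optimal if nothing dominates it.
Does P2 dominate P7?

P2 vs P7: P2 is worse on density (5.3 vs 2.7), so it does not dominate P7.

No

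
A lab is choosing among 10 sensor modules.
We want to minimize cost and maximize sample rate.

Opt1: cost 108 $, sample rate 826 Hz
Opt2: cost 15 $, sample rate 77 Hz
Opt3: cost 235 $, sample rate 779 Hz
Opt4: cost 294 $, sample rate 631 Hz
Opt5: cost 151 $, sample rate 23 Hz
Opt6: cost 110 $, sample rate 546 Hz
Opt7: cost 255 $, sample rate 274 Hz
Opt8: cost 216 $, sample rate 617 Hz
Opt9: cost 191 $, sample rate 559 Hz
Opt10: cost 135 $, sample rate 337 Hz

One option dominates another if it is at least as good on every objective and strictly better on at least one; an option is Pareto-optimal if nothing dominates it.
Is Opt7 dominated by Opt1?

Yes

Opt1 vs Opt7: cost 108≤255, sample rate 826≥274 — Opt1 is at least as good on every objective with at least one strict improvement.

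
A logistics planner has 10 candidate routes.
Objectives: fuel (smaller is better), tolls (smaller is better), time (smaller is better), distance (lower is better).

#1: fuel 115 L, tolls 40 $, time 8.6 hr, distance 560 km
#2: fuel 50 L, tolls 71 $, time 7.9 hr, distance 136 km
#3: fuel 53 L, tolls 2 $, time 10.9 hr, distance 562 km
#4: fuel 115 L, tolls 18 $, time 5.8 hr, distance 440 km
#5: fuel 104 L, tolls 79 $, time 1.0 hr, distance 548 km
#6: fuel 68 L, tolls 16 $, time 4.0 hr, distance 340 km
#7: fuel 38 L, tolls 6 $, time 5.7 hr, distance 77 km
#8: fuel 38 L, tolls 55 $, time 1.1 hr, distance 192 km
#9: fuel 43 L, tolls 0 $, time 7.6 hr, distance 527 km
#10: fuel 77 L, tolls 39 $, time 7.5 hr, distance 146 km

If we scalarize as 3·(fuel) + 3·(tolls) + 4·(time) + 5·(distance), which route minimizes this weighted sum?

#1: 3·115 + 3·40 + 4·8.6 + 5·560 = 3299.4
#2: 3·50 + 3·71 + 4·7.9 + 5·136 = 1074.6
#3: 3·53 + 3·2 + 4·10.9 + 5·562 = 3018.6
#4: 3·115 + 3·18 + 4·5.8 + 5·440 = 2622.2
#5: 3·104 + 3·79 + 4·1.0 + 5·548 = 3293.0
#6: 3·68 + 3·16 + 4·4.0 + 5·340 = 1968.0
#7: 3·38 + 3·6 + 4·5.7 + 5·77 = 539.8
#8: 3·38 + 3·55 + 4·1.1 + 5·192 = 1243.4
#9: 3·43 + 3·0 + 4·7.6 + 5·527 = 2794.4
#10: 3·77 + 3·39 + 4·7.5 + 5·146 = 1108.0
Lowest: #7 at 539.8.

#7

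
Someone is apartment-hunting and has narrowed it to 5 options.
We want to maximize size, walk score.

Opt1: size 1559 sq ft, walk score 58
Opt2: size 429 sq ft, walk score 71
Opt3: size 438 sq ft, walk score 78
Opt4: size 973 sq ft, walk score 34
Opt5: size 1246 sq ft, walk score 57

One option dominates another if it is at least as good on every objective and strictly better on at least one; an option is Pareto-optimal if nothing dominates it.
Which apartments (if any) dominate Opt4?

Opt1: size 1559≥973, walk score 58≥34 — dominates Opt4.
Opt5: size 1246≥973, walk score 57≥34 — dominates Opt4.
Others (Opt2, Opt3) are each worse than Opt4 on at least one objective.

Opt1, Opt5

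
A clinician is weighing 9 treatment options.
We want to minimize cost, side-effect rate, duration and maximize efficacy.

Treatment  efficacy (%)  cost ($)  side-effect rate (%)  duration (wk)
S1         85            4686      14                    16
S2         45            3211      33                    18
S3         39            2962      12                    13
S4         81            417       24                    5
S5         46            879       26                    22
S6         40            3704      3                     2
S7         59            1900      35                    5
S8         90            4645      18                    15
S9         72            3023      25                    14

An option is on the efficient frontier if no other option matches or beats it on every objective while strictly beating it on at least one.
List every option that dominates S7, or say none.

S4: efficacy 81≥59, cost 417≤1900, side-effect rate 24≤35, duration 5≤5 — dominates S7.
Others (S1, S2, S3, S5, S6, S8, S9) are each worse than S7 on at least one objective.

S4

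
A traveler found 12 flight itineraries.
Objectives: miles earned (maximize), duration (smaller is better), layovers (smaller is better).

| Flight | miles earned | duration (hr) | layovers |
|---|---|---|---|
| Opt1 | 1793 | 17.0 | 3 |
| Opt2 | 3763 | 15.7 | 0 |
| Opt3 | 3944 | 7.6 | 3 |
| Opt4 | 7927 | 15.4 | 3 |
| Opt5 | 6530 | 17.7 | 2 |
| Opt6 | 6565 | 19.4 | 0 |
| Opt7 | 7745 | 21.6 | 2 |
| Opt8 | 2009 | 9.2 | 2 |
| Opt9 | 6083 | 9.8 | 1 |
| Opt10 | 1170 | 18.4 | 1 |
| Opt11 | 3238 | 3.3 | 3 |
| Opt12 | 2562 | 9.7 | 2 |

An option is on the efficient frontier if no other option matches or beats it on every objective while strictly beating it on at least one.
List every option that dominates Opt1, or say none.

Opt2: miles earned 3763≥1793, duration 15.7≤17.0, layovers 0≤3 — dominates Opt1.
Opt3: miles earned 3944≥1793, duration 7.6≤17.0, layovers 3≤3 — dominates Opt1.
Opt4: miles earned 7927≥1793, duration 15.4≤17.0, layovers 3≤3 — dominates Opt1.
Opt8: miles earned 2009≥1793, duration 9.2≤17.0, layovers 2≤3 — dominates Opt1.
Opt9: miles earned 6083≥1793, duration 9.8≤17.0, layovers 1≤3 — dominates Opt1.
Opt11: miles earned 3238≥1793, duration 3.3≤17.0, layovers 3≤3 — dominates Opt1.
Opt12: miles earned 2562≥1793, duration 9.7≤17.0, layovers 2≤3 — dominates Opt1.
Others (Opt5, Opt6, Opt7, Opt10) are each worse than Opt1 on at least one objective.

Opt2, Opt3, Opt4, Opt8, Opt9, Opt11, Opt12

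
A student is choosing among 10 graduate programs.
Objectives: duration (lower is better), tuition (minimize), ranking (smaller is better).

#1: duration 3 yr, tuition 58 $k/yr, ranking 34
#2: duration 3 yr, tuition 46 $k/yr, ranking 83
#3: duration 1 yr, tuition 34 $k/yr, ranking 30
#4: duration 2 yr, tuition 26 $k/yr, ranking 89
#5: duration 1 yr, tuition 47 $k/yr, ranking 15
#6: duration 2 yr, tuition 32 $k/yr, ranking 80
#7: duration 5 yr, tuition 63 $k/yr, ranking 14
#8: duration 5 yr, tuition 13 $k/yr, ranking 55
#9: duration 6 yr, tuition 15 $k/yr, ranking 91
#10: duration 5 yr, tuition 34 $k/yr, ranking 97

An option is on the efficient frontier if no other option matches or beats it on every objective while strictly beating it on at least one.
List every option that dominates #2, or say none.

#3: duration 1≤3, tuition 34≤46, ranking 30≤83 — dominates #2.
#6: duration 2≤3, tuition 32≤46, ranking 80≤83 — dominates #2.
Others (#1, #4, #5, #7, #8, #9, #10) are each worse than #2 on at least one objective.

#3, #6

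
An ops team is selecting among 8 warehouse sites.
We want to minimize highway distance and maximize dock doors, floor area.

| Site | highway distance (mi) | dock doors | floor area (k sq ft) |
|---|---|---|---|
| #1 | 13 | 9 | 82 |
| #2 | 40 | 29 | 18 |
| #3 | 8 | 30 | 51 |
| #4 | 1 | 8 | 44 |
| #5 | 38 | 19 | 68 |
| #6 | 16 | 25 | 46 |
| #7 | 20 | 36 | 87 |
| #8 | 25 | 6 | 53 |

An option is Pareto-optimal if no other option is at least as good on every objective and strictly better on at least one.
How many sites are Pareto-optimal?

#1: not dominated.
#2: dominated by #3 (highway distance 8≤40, dock doors 30≥29, floor area 51≥18).
#3: not dominated.
#4: not dominated (best highway distance).
#5: dominated by #7 (highway distance 20≤38, dock doors 36≥19, floor area 87≥68).
#6: dominated by #3 (highway distance 8≤16, dock doors 30≥25, floor area 51≥46).
#7: not dominated (best dock doors).
#8: dominated by #1 (highway distance 13≤25, dock doors 9≥6, floor area 82≥53).
Pareto-optimal: #1, #3, #4, #7 → 4.

4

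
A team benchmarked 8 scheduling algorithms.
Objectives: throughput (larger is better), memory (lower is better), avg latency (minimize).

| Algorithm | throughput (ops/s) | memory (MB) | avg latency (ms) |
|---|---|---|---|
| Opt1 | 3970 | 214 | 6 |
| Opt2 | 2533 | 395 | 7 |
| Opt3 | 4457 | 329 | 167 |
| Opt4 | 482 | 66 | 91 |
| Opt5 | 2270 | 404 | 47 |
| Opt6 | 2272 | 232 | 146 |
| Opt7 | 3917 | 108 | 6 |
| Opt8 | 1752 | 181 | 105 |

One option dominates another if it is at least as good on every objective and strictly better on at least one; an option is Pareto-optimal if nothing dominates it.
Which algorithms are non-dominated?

Opt1: not dominated.
Opt2: dominated by Opt1 (throughput 3970≥2533, memory 214≤395, avg latency 6≤7).
Opt3: not dominated (best throughput).
Opt4: not dominated (best memory).
Opt5: dominated by Opt1 (throughput 3970≥2270, memory 214≤404, avg latency 6≤47).
Opt6: dominated by Opt1 (throughput 3970≥2272, memory 214≤232, avg latency 6≤146).
Opt7: not dominated.
Opt8: dominated by Opt7 (throughput 3917≥1752, memory 108≤181, avg latency 6≤105).

Opt1, Opt3, Opt4, Opt7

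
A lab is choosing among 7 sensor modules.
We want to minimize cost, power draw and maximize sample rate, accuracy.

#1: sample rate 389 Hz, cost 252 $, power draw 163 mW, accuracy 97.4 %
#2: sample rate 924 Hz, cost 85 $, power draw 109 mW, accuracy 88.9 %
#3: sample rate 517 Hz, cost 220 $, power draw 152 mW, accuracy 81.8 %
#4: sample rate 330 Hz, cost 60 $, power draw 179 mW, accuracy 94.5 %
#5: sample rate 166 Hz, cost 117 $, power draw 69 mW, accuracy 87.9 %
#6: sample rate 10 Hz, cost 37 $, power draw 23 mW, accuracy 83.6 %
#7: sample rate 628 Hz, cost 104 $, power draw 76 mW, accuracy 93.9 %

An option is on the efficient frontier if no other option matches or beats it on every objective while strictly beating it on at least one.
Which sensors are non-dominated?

#1: not dominated (best accuracy).
#2: not dominated (best sample rate).
#3: dominated by #2 (sample rate 924≥517, cost 85≤220, power draw 109≤152, accuracy 88.9≥81.8).
#4: not dominated.
#5: not dominated.
#6: not dominated (best cost).
#7: not dominated.

#1, #2, #4, #5, #6, #7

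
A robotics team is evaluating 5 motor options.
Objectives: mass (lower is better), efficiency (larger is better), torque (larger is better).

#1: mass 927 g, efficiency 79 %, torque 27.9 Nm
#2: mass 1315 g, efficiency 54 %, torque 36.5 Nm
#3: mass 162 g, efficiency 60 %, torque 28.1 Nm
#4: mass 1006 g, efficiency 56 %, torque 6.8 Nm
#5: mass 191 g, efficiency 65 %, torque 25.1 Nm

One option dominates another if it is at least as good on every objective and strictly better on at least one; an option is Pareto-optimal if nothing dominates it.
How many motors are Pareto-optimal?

#1: not dominated (best efficiency).
#2: not dominated (best torque).
#3: not dominated (best mass).
#4: dominated by #1 (mass 927≤1006, efficiency 79≥56, torque 27.9≥6.8).
#5: not dominated.
Pareto-optimal: #1, #2, #3, #5 → 4.

4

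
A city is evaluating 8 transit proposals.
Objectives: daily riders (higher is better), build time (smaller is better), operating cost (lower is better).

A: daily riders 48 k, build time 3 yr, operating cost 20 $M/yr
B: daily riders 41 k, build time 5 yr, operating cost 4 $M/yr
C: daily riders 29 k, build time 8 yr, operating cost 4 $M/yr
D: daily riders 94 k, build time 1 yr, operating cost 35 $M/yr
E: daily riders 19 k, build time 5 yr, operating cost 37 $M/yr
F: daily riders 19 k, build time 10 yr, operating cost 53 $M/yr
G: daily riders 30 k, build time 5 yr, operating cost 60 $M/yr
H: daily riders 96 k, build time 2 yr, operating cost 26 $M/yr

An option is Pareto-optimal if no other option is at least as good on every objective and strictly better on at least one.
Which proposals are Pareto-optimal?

A, B, D, H

A: not dominated.
B: not dominated.
C: dominated by B (daily riders 41≥29, build time 5≤8, operating cost 4≤4).
D: not dominated (best build time).
E: dominated by A (daily riders 48≥19, build time 3≤5, operating cost 20≤37).
F: dominated by A (daily riders 48≥19, build time 3≤10, operating cost 20≤53).
G: dominated by A (daily riders 48≥30, build time 3≤5, operating cost 20≤60).
H: not dominated (best daily riders).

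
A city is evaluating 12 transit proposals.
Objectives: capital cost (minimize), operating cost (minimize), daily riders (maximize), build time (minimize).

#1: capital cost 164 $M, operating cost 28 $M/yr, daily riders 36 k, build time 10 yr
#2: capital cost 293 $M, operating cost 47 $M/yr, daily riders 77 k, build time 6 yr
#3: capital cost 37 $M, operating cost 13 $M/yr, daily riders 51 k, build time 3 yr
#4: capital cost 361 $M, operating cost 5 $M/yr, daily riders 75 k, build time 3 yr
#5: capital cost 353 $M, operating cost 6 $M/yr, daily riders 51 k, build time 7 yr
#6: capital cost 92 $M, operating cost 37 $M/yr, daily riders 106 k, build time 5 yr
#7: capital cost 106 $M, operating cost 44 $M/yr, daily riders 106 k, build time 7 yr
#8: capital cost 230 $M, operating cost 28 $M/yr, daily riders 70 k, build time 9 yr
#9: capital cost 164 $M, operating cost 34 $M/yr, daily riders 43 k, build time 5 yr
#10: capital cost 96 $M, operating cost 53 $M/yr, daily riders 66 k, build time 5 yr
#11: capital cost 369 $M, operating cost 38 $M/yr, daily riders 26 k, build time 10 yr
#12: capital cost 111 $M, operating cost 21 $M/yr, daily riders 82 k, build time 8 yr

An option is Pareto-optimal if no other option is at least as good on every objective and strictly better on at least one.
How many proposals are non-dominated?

#1: dominated by #3 (capital cost 37≤164, operating cost 13≤28, daily riders 51≥36, build time 3≤10).
#2: dominated by #6 (capital cost 92≤293, operating cost 37≤47, daily riders 106≥77, build time 5≤6).
#3: not dominated (best capital cost).
#4: not dominated (best operating cost).
#5: not dominated.
#6: not dominated.
#7: dominated by #6 (capital cost 92≤106, operating cost 37≤44, daily riders 106≥106, build time 5≤7).
#8: dominated by #12 (capital cost 111≤230, operating cost 21≤28, daily riders 82≥70, build time 8≤9).
#9: dominated by #3 (capital cost 37≤164, operating cost 13≤34, daily riders 51≥43, build time 3≤5).
#10: dominated by #6 (capital cost 92≤96, operating cost 37≤53, daily riders 106≥66, build time 5≤5).
#11: dominated by #1 (capital cost 164≤369, operating cost 28≤38, daily riders 36≥26, build time 10≤10).
#12: not dominated.
Pareto-optimal: #3, #4, #5, #6, #12 → 5.

5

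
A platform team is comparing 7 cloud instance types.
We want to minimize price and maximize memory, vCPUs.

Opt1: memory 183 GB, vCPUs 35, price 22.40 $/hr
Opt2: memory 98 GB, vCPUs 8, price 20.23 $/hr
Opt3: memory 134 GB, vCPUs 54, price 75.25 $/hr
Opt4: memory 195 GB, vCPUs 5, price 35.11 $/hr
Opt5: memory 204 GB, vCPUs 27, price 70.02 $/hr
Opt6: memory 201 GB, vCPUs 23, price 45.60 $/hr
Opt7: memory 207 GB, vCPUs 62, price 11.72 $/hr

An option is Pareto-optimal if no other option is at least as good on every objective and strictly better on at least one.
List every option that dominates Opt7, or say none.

Opt1: worse on memory (183 vs 207).
Opt2: worse on memory (98 vs 207).
Opt3: worse on memory (134 vs 207).
Opt4: worse on memory (195 vs 207).
Opt5: worse on memory (204 vs 207).
Opt6: worse on memory (201 vs 207).
No option dominates Opt7.

none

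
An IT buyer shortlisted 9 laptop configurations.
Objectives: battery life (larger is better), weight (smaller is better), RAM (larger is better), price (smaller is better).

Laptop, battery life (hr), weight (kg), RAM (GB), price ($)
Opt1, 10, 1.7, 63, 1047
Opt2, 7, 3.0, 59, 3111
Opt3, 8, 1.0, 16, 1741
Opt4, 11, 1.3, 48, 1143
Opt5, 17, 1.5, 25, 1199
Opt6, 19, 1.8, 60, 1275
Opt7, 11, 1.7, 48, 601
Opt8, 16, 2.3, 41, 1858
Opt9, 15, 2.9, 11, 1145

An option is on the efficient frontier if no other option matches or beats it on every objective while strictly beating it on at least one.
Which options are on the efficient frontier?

Opt1, Opt3, Opt4, Opt5, Opt6, Opt7, Opt9

Opt1: not dominated (best RAM).
Opt2: dominated by Opt1 (battery life 10≥7, weight 1.7≤3.0, RAM 63≥59, price 1047≤3111).
Opt3: not dominated (best weight).
Opt4: not dominated.
Opt5: not dominated.
Opt6: not dominated (best battery life).
Opt7: not dominated (best price).
Opt8: dominated by Opt6 (battery life 19≥16, weight 1.8≤2.3, RAM 60≥41, price 1275≤1858).
Opt9: not dominated.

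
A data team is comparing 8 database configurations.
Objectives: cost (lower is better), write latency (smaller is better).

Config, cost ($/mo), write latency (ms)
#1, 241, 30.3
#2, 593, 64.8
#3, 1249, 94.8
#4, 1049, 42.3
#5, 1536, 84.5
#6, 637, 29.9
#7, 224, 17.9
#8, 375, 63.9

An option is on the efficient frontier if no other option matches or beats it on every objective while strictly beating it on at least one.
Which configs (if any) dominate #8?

#1, #7

#1: cost 241≤375, write latency 30.3≤63.9 — dominates #8.
#7: cost 224≤375, write latency 17.9≤63.9 — dominates #8.
Others (#2, #3, #4, #5, #6) are each worse than #8 on at least one objective.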